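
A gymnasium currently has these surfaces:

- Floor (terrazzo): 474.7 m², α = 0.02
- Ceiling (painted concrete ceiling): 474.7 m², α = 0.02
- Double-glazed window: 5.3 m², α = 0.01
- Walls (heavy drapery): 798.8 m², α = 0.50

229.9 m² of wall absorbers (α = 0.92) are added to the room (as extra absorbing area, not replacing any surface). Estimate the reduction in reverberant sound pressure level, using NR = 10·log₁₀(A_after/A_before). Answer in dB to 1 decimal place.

Summing Sᵢαᵢ: 9.494 + 9.494 + 0.053 + 399.400 → A_before = 418.441 sabins.
Added absorption = 229.9 × 0.92 = 211.508 sabins.
A_after = 418.441 + 211.508 = 629.949 sabins.
Reduction = 10 log₁₀(A_after/A_before) = 10 log₁₀(1.5055) = 1.8 dB.

1.8 dB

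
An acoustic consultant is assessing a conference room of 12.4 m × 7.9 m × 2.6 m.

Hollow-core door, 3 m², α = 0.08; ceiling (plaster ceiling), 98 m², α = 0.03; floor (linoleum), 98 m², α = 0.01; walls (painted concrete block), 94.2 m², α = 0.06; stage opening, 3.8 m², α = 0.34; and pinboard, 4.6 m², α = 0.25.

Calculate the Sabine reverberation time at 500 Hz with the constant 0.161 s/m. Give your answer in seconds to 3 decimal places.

3.346 sec

Total absorption A = 3*0.08 + 98*0.03 + 98*0.01 + 94.2*0.06 + 3.8*0.34 + 4.6*0.25
  = 0.240 + 2.940 + 0.980 + 5.652 + 1.292 + 1.150 = 12.254 m² sabins.
Volume V = 12.4 × 7.9 × 2.6 = 254.696 m³.
Sabine: RT60 = 0.161 × 254.696 / 12.254 = 3.346 s.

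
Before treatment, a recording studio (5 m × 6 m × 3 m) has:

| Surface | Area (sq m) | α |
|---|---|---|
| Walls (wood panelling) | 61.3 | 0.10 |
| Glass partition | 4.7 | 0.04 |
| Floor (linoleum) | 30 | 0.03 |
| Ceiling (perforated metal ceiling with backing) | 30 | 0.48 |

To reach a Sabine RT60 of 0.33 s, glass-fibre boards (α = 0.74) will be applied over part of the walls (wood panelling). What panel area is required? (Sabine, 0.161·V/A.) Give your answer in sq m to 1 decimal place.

34.8

Total absorption A₁ = 61.3*0.10 + 4.7*0.04 + 30*0.03 + 30*0.48
  = 6.130 + 0.188 + 0.900 + 14.400 = 21.618 sq m sabins.
Required A₂ = 0.161·90/0.33 = 43.909 sabins.
Absorption to add: 43.909 − 21.618 = 22.291 sabins.
Each sq m of panel replacing the walls (wood panelling) adds (0.74 − 0.10) = 0.64 sabins.
Area = ΔA/Δα = 22.291/0.64 = 34.8 sq m.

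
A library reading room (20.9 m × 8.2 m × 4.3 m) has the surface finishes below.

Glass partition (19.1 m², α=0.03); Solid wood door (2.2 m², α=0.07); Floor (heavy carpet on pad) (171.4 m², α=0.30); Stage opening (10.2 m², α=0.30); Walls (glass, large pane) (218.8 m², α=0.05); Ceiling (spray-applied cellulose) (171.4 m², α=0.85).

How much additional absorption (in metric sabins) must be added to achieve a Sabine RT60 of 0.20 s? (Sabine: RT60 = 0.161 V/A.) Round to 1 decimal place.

381.4 sabins

A₁ = Σ Sᵢαᵢ = 19.1*0.03 + 2.2*0.07 + 171.4*0.30 + 10.2*0.30 + 218.8*0.05 + 171.4*0.85 = 211.837 sabins.
For T = 0.20 s, need A₂ = 0.161·V/T = 0.161·736.934/0.20 = 593.232 sabins.
Additional absorption ΔA = 593.232 − 211.837 = 381.4 sabins.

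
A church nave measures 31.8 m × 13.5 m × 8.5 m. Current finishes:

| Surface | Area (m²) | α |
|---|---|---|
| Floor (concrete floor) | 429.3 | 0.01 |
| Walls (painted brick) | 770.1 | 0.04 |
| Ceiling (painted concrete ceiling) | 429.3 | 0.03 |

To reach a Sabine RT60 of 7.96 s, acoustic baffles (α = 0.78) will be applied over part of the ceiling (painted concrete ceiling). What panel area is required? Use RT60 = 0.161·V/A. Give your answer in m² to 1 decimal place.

34.4

Equivalent absorption area: A₁ = 429.3·0.01 + 770.1·0.04 + 429.3·0.03 = 47.976 m².
Required A₂ = 0.161·3649.05/7.96 = 73.806 sabins.
ΔA needed = 73.806 − 47.976 = 25.830 sabins.
Net gain per m²: Δα = 0.78 − 0.03 = 0.75.
Area = ΔA/Δα = 25.830/0.75 = 34.4 m².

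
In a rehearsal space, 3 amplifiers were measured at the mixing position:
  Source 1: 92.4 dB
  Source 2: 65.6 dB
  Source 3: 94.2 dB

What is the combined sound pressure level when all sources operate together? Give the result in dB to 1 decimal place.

Σ 10^(Lᵢ/10) = 4.372e+09.
Back to dB: 10·log₁₀ Σ = 96.4 dB.

96.4 dB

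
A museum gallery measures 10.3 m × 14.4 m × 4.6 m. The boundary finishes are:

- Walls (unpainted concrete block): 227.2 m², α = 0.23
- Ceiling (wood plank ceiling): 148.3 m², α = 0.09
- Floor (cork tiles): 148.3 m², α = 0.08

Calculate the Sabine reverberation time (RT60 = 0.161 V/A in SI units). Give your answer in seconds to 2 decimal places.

A = Σ Sᵢαᵢ = 227.2*0.23 + 148.3*0.09 + 148.3*0.08 = 77.467 sabins.
Room volume: 682.272 m³.
RT60 = 0.161 · V / A = 0.161 × 682.272 / 77.467 = 1.42 s.

1.42 s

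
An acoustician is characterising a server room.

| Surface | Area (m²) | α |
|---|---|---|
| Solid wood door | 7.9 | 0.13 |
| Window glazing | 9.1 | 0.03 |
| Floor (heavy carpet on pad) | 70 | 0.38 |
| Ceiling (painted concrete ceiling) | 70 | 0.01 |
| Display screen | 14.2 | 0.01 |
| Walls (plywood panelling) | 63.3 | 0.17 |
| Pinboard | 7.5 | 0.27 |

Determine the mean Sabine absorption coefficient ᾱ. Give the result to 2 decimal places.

Total surface area S = 242.0 m².
Weighted sum Σ Sα = 41.528.
ᾱ = 41.528 / 242.0 = 0.17.

0.17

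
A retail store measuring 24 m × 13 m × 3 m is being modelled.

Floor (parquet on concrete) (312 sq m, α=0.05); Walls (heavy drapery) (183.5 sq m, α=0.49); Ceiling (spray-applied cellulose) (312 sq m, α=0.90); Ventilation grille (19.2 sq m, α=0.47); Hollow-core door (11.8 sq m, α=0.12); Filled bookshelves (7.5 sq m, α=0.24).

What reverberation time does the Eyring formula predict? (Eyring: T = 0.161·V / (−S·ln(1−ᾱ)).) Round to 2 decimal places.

0.28 s

Total surface area S = 312 + 183.5 + 312 + 19.2 + 11.8 + 7.5 = 846.0 sq m.
Σ(Sᵢαᵢ) = 312·0.05 + 183.5·0.49 + 312·0.90 + 19.2·0.47 + 11.8·0.12 + 7.5·0.24 = 398.555.
ᾱ = 398.555 / 846.0 = 0.4711.
−S·ln(1−ᾱ) = −846.0 × ln(1 − 0.4711) = 538.865.
V = 24 × 13 × 3 = 936 m³.
T = 0.161·V/[−S·ln(1−ᾱ)] = 0.161·936/538.865 = 0.28 s.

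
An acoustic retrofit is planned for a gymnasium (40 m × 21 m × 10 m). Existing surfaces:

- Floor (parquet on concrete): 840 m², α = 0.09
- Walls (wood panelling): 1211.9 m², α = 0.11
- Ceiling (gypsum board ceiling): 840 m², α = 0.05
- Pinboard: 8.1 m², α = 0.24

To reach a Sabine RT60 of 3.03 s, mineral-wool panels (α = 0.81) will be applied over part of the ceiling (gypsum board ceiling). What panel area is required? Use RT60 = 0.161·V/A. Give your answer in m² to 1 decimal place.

254.6

Total absorption A₁ = 840*0.09 + 1211.9*0.11 + 840*0.05 + 8.1*0.24
  = 75.600 + 133.309 + 42.000 + 1.944 = 252.853 m² sabins.
V = 8400 m³. Target absorption A₂ = 0.161 × 8400 / 3.03 = 446.337 sabins.
Absorption to add: 446.337 − 252.853 = 193.484 sabins.
Each m² of panel replacing the ceiling (gypsum board ceiling) adds (0.81 − 0.05) = 0.76 sabins.
Area = ΔA/Δα = 193.484/0.76 = 254.6 m².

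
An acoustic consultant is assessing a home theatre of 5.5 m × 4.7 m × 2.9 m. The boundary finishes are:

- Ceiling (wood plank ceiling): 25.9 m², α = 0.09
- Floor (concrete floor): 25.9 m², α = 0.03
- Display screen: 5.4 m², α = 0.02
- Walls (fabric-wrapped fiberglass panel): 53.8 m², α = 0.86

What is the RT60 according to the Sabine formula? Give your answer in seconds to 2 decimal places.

Equivalent absorption area: A = 25.9×0.09 + 25.9×0.03 + 5.4×0.02 + 53.8×0.86 = 49.484 m².
Room volume: 74.965 m³.
RT60 = 0.161 · V / A = 0.161 × 74.965 / 49.484 = 0.24 s.

0.24 seconds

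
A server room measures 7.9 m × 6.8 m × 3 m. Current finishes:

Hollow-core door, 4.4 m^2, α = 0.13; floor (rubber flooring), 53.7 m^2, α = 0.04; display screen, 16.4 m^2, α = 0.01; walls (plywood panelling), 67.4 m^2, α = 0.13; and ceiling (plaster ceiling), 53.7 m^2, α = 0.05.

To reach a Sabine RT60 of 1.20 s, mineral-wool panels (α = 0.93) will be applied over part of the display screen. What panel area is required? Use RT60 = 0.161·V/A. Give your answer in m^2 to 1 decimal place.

7.9

Total absorption A₁ = 4.4*0.13 + 53.7*0.04 + 16.4*0.01 + 67.4*0.13 + 53.7*0.05
  = 0.572 + 2.148 + 0.164 + 8.762 + 2.685 = 14.331 m^2 sabins.
V = 161.16 m³. Target absorption A₂ = 0.161 × 161.16 / 1.20 = 21.622 sabins.
ΔA needed = 21.622 − 14.331 = 7.291 sabins.
Net gain per m^2: Δα = 0.93 − 0.01 = 0.92.
Panel area = 7.291 / 0.92 = 7.9 m^2.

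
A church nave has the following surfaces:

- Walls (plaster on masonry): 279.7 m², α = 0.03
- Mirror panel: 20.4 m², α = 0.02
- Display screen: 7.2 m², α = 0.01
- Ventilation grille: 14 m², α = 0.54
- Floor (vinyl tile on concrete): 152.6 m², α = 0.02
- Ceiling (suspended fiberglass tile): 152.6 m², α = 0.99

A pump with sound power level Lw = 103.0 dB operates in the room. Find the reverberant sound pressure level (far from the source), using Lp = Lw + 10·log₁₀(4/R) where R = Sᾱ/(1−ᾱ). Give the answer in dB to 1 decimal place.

Σ(Sᵢαᵢ) = 279.7×0.03 + 20.4×0.02 + 7.2×0.01 + 14×0.54 + 152.6×0.02 + 152.6×0.99 = 170.557; total area S = 626.5 m².
ᾱ = 170.557/626.5 = 0.2722; R = Sᾱ/(1−ᾱ) = 170.557/(1−0.2722) = 234.346 m².
Lp = Lw + 10 log₁₀(4/R) = 103.0 -17.68 = 85.3 dB.

85.3 dB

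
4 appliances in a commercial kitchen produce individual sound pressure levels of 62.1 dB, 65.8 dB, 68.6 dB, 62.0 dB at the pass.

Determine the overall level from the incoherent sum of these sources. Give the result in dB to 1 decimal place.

Sum in the linear (power) domain: Σ 10^(Lᵢ/10) = 10^(62.1/10) + 10^(65.8/10) + 10^(68.6/10) + 10^(62.0/10) = 1.425e+07.
Back to dB: 10·log₁₀ Σ = 71.5 dB.

71.5 dB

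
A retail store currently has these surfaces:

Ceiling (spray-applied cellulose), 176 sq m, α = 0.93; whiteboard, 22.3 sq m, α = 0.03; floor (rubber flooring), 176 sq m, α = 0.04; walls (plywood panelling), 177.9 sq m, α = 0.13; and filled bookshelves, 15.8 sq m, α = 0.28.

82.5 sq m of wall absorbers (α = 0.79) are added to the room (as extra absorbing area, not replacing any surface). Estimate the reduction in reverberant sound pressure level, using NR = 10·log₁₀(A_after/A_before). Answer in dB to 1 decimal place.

1.2 dB

Summing Sᵢαᵢ: 163.680 + 0.669 + 7.040 + 23.127 + 4.424 → A_before = 198.940 sabins.
Treatment contributes 82.5·0.79 = 65.175 sabins.
A_after = 198.940 + 65.175 = 264.115 sabins.
Reduction = 10 log₁₀(A_after/A_before) = 10 log₁₀(1.3276) = 1.2 dB.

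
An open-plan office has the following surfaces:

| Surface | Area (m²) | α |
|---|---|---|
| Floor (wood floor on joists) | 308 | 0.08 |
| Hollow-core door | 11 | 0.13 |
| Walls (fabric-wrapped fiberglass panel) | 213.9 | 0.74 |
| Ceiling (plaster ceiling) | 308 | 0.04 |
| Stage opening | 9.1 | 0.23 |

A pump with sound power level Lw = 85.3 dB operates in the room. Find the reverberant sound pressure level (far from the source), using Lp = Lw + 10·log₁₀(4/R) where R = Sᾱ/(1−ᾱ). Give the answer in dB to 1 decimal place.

A = 198.769 sabins; S = 850.0 m².
ᾱ = 198.769/850.0 = 0.2338; R = Sᾱ/(1−ᾱ) = 198.769/(1−0.2338) = 259.422 m².
Lp = 85.3 + 10·log₁₀(4/259.422) = 85.3 + (-18.12) = 67.2 dB.

67.2 dB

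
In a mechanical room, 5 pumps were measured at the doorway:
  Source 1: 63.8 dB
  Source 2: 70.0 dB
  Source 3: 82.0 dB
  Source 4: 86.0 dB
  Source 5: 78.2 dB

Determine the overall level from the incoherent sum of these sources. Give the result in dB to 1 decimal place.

Σ 10^(Lᵢ/10) = 6.351e+08.
Combined level = 10 log₁₀(6.351e+08) = 88.0 dB.

88.0 dB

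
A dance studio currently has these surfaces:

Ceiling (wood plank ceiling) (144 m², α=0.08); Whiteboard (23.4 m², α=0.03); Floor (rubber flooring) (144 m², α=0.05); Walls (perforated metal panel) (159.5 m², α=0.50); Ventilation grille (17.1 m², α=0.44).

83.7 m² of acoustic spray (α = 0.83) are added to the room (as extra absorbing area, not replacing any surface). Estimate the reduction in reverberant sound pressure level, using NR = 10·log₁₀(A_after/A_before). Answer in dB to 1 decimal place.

Total absorption A_before = 144·0.08 + 23.4·0.03 + 144·0.05 + 159.5·0.50 + 17.1·0.44
  = 11.520 + 0.702 + 7.200 + 79.750 + 7.524 = 106.696 m² sabins.
Treatment contributes 83.7·0.83 = 69.471 sabins.
A_after = 106.696 + 69.471 = 176.167 sabins.
Reduction = 10 log₁₀(A_after/A_before) = 10 log₁₀(1.6511) = 2.2 dB.

2.2 dB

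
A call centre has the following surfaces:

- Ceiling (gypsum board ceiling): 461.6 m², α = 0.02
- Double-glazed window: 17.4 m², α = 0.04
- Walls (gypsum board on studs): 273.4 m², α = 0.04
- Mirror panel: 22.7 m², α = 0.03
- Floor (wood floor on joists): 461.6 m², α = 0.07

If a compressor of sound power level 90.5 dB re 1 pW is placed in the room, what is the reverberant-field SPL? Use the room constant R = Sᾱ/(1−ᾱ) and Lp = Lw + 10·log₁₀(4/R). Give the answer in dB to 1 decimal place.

79.0 dB

Σ(Sᵢαᵢ) = 461.6×0.02 + 17.4×0.04 + 273.4×0.04 + 22.7×0.03 + 461.6×0.07 = 53.857; total area S = 1236.7 m².
ᾱ = 0.0435, so room constant R = A/(1−ᾱ) = 56.306 m².
Lp = Lw + 10 log₁₀(4/R) = 90.5 -11.48 = 79.0 dB.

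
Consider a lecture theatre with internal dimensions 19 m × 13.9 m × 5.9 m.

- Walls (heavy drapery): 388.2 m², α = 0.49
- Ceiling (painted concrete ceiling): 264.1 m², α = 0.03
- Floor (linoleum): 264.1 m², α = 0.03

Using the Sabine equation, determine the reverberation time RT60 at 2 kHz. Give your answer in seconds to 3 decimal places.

1.217 s

Total absorption A = 388.2·0.49 + 264.1·0.03 + 264.1·0.03
  = 190.218 + 7.923 + 7.923 = 206.064 m² sabins.
Volume V = 19 × 13.9 × 5.9 = 1558.19 m³.
RT60 = 0.161 · V / A = 0.161 × 1558.19 / 206.064 = 1.217 s.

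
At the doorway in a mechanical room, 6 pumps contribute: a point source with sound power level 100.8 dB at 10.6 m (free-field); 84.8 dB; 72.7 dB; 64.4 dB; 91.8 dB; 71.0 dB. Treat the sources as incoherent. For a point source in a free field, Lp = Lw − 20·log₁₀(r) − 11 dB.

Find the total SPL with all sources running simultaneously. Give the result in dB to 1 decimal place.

92.7 dB

Source at 10.6 m: Lp = 100.8 − 20·log₁₀(10.6) − 11 = 69.3 dB.
Σ 10^(Lᵢ/10) = 1.858e+09.
Back to dB: 10·log₁₀ Σ = 92.7 dB.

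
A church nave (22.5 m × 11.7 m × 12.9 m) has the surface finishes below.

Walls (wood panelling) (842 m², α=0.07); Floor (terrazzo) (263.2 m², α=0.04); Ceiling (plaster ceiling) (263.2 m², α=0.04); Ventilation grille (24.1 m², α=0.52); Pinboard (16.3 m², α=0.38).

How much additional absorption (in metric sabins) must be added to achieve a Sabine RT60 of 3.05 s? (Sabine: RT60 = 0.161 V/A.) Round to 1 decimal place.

80.5 sabins

Equivalent absorption area: A₁ = 842×0.07 + 263.2×0.04 + 263.2×0.04 + 24.1×0.52 + 16.3×0.38 = 98.722 m².
V = 3395.925 m³. Required absorption A₂ = 0.161 × 3395.925 / 3.05 = 179.260 sabins.
Additional absorption ΔA = 179.260 − 98.722 = 80.5 sabins.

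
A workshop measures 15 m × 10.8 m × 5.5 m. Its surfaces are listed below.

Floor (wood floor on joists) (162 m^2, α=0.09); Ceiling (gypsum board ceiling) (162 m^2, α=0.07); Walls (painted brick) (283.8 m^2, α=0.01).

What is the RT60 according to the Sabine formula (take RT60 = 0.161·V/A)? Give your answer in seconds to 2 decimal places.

Summing Sᵢαᵢ: 14.580 + 11.340 + 2.838 → A = 28.758 sabins.
Room volume: 891 m³.
Sabine: RT60 = 0.161 × 891 / 28.758 = 4.99 s.

4.99 sec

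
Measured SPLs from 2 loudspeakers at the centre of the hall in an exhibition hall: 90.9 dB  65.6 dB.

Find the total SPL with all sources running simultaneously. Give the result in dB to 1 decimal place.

90.9 dB

Converting to relative power and adding: 10^(90.9/10) + 10^(65.6/10) = 1.234e+09.
L_total = 10·log₁₀(1.234e+09) = 90.9 dB.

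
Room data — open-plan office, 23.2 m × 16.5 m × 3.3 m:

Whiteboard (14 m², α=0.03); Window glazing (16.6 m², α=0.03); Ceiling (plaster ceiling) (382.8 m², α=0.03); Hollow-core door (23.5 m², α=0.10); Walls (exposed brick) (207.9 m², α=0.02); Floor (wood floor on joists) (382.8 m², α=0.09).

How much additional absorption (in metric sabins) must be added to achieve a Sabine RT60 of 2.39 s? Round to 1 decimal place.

31.7 sabins

Equivalent absorption area: A₁ = 14*0.03 + 16.6*0.03 + 382.8*0.03 + 23.5*0.10 + 207.9*0.02 + 382.8*0.09 = 53.362 m².
V = 1263.24 m³. Required absorption A₂ = 0.161 × 1263.24 / 2.39 = 85.097 sabins.
ΔA = A₂ − A₁ = 85.097 − 53.362 = 31.7 sabins.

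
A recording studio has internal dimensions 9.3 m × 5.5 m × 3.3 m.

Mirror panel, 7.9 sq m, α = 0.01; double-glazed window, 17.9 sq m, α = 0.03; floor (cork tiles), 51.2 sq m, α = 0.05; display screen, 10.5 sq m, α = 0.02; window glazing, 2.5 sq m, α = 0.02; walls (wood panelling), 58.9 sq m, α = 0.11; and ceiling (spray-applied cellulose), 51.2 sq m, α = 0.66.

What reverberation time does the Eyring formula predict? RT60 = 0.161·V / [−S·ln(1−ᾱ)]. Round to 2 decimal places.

0.55 seconds

S = Σ Sᵢ = 200.1 sq m.
Σ(Sᵢαᵢ) = 7.9×0.01 + 17.9×0.03 + 51.2×0.05 + 10.5×0.02 + 2.5×0.02 + 58.9×0.11 + 51.2×0.66 = 43.707.
Mean coefficient ᾱ = A/S = 0.2184.
−S·ln(1−ᾱ) = −200.1 × ln(1 − 0.2184) = 49.307.
V = 9.3 × 5.5 × 3.3 = 168.795 m³.
T = 0.161·V/[−S·ln(1−ᾱ)] = 0.161·168.795/49.307 = 0.55 s.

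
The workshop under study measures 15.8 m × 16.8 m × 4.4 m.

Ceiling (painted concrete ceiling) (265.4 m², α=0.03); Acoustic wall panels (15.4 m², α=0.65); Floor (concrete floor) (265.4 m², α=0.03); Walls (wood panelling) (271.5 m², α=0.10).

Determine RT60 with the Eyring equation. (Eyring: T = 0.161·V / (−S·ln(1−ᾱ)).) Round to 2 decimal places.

Total surface area S = 265.4 + 15.4 + 265.4 + 271.5 = 817.7 m².
Absorption A = 265.4×0.03 + 15.4×0.65 + 265.4×0.03 + 271.5×0.10 = 53.084 sabins.
ᾱ = 53.084 / 817.7 = 0.0649.
−S·ln(1−ᾱ) = −817.7 × ln(1 − 0.0649) = 54.869.
V = 15.8 × 16.8 × 4.4 = 1167.936 m³.
T = 0.161·V/[−S·ln(1−ᾱ)] = 0.161·1167.936/54.869 = 3.43 s.

3.43 sec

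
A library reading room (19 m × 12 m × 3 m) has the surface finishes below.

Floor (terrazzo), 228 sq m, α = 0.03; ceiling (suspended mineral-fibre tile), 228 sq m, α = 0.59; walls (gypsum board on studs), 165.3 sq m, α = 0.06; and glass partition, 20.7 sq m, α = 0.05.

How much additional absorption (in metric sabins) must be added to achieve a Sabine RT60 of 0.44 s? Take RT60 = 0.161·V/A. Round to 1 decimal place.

A₁ = Σ Sᵢαᵢ = 228·0.03 + 228·0.59 + 165.3·0.06 + 20.7·0.05 = 152.313 sabins.
For T = 0.44 s, need A₂ = 0.161·V/T = 0.161·684/0.44 = 250.282 sabins.
Shortfall: 250.282 − 152.313 = 98.0 sabins.

98.0 sabins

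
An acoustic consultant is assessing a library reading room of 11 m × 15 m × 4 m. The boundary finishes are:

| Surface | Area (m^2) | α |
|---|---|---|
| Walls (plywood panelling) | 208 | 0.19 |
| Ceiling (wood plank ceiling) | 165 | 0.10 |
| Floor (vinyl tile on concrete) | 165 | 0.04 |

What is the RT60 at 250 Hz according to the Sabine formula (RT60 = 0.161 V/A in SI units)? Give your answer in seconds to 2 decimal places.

Equivalent absorption area: A = 208·0.19 + 165·0.10 + 165·0.04 = 62.620 m^2.
Volume V = 11 × 15 × 4 = 660 m³.
T = 0.161 V/A = 0.161·660/62.620 = 1.70 s.

1.70 s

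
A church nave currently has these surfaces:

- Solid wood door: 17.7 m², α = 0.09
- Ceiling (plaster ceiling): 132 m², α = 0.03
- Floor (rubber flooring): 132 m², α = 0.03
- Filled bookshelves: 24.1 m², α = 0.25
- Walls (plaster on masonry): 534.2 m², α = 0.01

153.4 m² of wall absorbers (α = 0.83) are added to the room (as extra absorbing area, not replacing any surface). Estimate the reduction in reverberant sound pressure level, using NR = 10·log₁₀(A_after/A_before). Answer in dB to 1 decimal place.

8.5 dB

Total absorption A_before = 17.7×0.09 + 132×0.03 + 132×0.03 + 24.1×0.25 + 534.2×0.01
  = 1.593 + 3.960 + 3.960 + 6.025 + 5.342 = 20.880 m² sabins.
Treatment contributes 153.4·0.83 = 127.322 sabins.
New total A_after = 148.202 sabins.
NR = 10·log₁₀(148.202/20.880) = 8.5 dB.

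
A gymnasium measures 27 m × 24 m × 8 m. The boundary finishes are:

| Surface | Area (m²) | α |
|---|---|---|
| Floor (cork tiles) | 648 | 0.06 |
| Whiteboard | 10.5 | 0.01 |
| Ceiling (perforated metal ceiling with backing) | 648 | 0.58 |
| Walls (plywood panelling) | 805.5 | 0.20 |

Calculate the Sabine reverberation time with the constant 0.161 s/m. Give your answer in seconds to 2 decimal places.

1.45 seconds

Equivalent absorption area: A = 648×0.06 + 10.5×0.01 + 648×0.58 + 805.5×0.20 = 575.925 m².
V = 27·24·8 = 5184 m³.
T = 0.161 V/A = 0.161·5184/575.925 = 1.45 s.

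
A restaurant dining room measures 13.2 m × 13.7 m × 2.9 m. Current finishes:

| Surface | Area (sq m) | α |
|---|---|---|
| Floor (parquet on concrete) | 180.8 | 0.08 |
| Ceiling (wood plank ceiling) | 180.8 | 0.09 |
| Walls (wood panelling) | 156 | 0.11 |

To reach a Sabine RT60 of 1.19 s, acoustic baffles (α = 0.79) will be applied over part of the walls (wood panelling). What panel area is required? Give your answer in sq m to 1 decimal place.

Total absorption A₁ = 180.8*0.08 + 180.8*0.09 + 156*0.11
  = 14.464 + 16.272 + 17.160 = 47.896 sq m sabins.
Required A₂ = 0.161·524.436/1.19 = 70.953 sabins.
Absorption to add: 70.953 − 47.896 = 23.057 sabins.
Each sq m of panel replacing the walls (wood panelling) adds (0.79 − 0.11) = 0.68 sabins.
Panel area = 23.057 / 0.68 = 33.9 sq m.

33.9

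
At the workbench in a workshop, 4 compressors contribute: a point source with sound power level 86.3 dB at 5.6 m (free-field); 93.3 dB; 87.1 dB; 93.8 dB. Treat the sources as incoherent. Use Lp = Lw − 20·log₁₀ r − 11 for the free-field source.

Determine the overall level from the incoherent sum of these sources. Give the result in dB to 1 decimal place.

Source at 5.6 m: Lp = 86.3 − 20·log₁₀(5.6) − 11 = 60.3 dB.
Converting to relative power and adding: 10^(60.3/10) + 10^(93.3/10) + 10^(87.1/10) + 10^(93.8/10) = 5.051e+09.
Combined level = 10 log₁₀(5.051e+09) = 97.0 dB.

97.0 dB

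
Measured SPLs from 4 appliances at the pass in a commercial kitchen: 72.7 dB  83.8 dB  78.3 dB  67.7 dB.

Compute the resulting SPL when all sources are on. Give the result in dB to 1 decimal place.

85.2 dB

Sum in the linear (power) domain: Σ 10^(Lᵢ/10) = 10^(72.7/10) + 10^(83.8/10) + 10^(78.3/10) + 10^(67.7/10) = 3.32e+08.
Back to dB: 10·log₁₀ Σ = 85.2 dB.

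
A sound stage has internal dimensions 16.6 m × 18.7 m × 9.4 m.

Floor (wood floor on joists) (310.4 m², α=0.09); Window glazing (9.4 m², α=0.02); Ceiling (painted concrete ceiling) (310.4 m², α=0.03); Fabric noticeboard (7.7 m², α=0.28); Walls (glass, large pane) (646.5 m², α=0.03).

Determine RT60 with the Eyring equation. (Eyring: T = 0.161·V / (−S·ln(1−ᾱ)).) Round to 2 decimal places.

Total surface area S = 310.4 + 9.4 + 310.4 + 7.7 + 646.5 = 1284.4 m².
Absorption A = 310.4·0.09 + 9.4·0.02 + 310.4·0.03 + 7.7·0.28 + 646.5·0.03 = 58.987 sabins.
ᾱ = 58.987 / 1284.4 = 0.0459.
−S·ln(1−ᾱ) = −1284.4 × ln(1 − 0.0459) = 60.350.
V = 16.6 × 18.7 × 9.4 = 2917.948 m³.
RT60 = 0.161 × 2917.948 / 60.350 = 7.78 s.

7.78 s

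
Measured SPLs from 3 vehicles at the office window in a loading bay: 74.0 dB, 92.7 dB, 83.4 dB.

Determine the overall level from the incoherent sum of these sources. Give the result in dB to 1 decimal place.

Converting to relative power and adding: 10^(74.0/10) + 10^(92.7/10) + 10^(83.4/10) = 2.106e+09.
L_total = 10·log₁₀(2.106e+09) = 93.2 dB.

93.2 dB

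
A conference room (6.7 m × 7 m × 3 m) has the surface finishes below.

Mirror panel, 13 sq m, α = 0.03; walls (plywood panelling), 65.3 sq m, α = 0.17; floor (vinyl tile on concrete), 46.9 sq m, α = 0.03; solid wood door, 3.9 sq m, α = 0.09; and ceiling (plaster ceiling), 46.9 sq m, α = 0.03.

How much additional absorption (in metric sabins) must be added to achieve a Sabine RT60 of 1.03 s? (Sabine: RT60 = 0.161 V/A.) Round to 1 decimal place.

7.3 sabins

Equivalent absorption area: A₁ = 13*0.03 + 65.3*0.17 + 46.9*0.03 + 3.9*0.09 + 46.9*0.03 = 14.656 sq m.
For T = 1.03 s, need A₂ = 0.161·V/T = 0.161·140.7/1.03 = 21.993 sabins.
Shortfall: 21.993 − 14.656 = 7.3 sabins.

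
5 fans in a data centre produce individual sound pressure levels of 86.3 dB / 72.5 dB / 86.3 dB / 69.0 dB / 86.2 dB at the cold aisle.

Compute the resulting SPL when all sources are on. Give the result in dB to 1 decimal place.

91.1 dB

Σ 10^(Lᵢ/10) = 1.296e+09.
L_total = 10·log₁₀(1.296e+09) = 91.1 dB.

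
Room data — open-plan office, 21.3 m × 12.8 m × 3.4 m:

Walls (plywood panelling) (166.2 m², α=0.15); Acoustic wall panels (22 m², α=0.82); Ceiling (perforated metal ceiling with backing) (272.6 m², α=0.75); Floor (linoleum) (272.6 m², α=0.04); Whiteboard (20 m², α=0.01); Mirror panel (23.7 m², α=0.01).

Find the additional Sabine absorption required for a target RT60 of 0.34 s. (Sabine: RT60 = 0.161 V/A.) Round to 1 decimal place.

Equivalent absorption area: A₁ = 166.2×0.15 + 22×0.82 + 272.6×0.75 + 272.6×0.04 + 20×0.01 + 23.7×0.01 = 258.761 m².
For T = 0.34 s, need A₂ = 0.161·V/T = 0.161·926.976/0.34 = 438.950 sabins.
ΔA = A₂ − A₁ = 438.950 − 258.761 = 180.2 sabins.

180.2 sabins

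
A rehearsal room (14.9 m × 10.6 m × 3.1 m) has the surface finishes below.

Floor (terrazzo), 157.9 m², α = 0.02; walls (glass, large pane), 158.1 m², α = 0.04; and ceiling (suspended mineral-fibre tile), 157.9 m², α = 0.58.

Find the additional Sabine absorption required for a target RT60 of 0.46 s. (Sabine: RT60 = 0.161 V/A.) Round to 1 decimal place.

70.3 sabins

Total absorption A₁ = 157.9·0.02 + 158.1·0.04 + 157.9·0.58
  = 3.158 + 6.324 + 91.582 = 101.064 m² sabins.
For T = 0.46 s, need A₂ = 0.161·V/T = 0.161·489.614/0.46 = 171.365 sabins.
ΔA = A₂ − A₁ = 171.365 − 101.064 = 70.3 sabins.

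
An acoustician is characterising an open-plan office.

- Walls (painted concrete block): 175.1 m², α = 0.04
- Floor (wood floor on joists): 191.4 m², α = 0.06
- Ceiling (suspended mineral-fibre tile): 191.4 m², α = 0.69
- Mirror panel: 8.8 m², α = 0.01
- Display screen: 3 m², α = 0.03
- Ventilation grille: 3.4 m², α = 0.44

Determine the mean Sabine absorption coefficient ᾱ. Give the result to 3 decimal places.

0.266

Total surface area S = 573.1 m².
A = 175.1*0.04 + 191.4*0.06 + 191.4*0.69 + 8.8*0.01 + 3*0.03 + 3.4*0.44 = 152.228 sabins.
ᾱ = A/S = 0.266.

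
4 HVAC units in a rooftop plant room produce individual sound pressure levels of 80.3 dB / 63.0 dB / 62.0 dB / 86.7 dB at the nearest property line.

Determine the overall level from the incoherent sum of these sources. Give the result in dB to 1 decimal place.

Σ 10^(Lᵢ/10) = 5.785e+08.
Combined level = 10 log₁₀(5.785e+08) = 87.6 dB.

87.6 dB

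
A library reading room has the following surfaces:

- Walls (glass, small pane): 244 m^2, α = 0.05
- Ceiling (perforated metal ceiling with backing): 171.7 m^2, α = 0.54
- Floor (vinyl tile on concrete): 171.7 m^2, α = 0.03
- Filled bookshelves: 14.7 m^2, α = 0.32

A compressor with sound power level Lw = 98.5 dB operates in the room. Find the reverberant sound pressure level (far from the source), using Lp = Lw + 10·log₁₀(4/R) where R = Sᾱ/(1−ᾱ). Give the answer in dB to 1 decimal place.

83.0 dB

Σ(Sᵢαᵢ) = 244·0.05 + 171.7·0.54 + 171.7·0.03 + 14.7·0.32 = 114.773; total area S = 602.1 m^2.
ᾱ = 114.773/602.1 = 0.1906; R = Sᾱ/(1−ᾱ) = 114.773/(1−0.1906) = 141.800 m^2.
Lp = Lw + 10 log₁₀(4/R) = 98.5 -15.50 = 83.0 dB.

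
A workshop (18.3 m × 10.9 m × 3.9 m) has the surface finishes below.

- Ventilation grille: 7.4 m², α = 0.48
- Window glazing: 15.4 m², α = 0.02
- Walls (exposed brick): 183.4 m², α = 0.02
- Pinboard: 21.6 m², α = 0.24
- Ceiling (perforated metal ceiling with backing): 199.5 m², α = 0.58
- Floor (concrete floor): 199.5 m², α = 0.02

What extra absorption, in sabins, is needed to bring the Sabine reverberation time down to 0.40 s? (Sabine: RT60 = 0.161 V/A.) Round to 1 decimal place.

180.7 sabins

A₁ = Σ Sᵢαᵢ = 7.4×0.48 + 15.4×0.02 + 183.4×0.02 + 21.6×0.24 + 199.5×0.58 + 199.5×0.02 = 132.412 sabins.
For T = 0.40 s, need A₂ = 0.161·V/T = 0.161·777.933/0.40 = 313.118 sabins.
Shortfall: 313.118 − 132.412 = 180.7 sabins.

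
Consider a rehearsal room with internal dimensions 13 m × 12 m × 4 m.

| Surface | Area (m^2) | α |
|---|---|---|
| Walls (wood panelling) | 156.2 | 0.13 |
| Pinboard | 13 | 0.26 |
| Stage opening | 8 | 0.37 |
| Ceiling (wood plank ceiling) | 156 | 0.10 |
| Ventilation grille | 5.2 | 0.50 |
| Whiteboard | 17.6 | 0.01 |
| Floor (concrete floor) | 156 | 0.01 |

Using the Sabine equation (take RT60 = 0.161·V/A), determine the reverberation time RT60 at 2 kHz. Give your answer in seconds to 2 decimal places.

2.16 s

A = Σ Sᵢαᵢ = 156.2·0.13 + 13·0.26 + 8·0.37 + 156·0.10 + 5.2·0.50 + 17.6·0.01 + 156·0.01 = 46.582 sabins.
V = 13·12·4 = 624 m³.
Sabine: RT60 = 0.161 × 624 / 46.582 = 2.16 s.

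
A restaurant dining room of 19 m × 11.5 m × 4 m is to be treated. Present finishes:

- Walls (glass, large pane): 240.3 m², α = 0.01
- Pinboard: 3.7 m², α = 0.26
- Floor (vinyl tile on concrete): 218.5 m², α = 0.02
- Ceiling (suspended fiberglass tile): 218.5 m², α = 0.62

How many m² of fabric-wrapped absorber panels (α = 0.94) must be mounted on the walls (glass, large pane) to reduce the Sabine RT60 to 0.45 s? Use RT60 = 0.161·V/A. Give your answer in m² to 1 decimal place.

182.3

A₁ = Σ Sᵢαᵢ = 240.3×0.01 + 3.7×0.26 + 218.5×0.02 + 218.5×0.62 = 143.205 sabins.
V = 874 m³. Target absorption A₂ = 0.161 × 874 / 0.45 = 312.698 sabins.
ΔA needed = 312.698 − 143.205 = 169.493 sabins.
Net gain per m²: Δα = 0.94 − 0.01 = 0.93.
Panel area = 169.493 / 0.93 = 182.3 m².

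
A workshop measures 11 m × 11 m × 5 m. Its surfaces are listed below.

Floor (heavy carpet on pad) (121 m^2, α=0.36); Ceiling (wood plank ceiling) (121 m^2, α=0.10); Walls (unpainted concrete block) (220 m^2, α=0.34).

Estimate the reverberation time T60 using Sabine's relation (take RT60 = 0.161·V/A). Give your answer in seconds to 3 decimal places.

Equivalent absorption area: A = 121×0.36 + 121×0.10 + 220×0.34 = 130.460 m^2.
Room volume: 605 m³.
RT60 = 0.161 · V / A = 0.161 × 605 / 130.460 = 0.747 s.

0.747 seconds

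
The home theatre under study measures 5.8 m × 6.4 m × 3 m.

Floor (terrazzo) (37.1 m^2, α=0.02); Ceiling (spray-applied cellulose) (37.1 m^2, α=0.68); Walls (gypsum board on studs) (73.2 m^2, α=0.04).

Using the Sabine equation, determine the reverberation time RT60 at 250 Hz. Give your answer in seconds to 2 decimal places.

0.62 s

Summing Sᵢαᵢ: 0.742 + 25.228 + 2.928 → A = 28.898 sabins.
Room volume: 111.36 m³.
RT60 = 0.161 · V / A = 0.161 × 111.36 / 28.898 = 0.62 s.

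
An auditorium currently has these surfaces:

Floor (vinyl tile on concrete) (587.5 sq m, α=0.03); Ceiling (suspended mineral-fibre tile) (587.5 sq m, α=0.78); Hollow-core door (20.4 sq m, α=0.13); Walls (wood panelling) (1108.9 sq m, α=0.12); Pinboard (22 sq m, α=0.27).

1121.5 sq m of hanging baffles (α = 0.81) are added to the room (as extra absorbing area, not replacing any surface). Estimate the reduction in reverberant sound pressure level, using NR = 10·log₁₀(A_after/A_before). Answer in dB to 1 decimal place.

A_before = Σ Sᵢαᵢ = 587.5×0.03 + 587.5×0.78 + 20.4×0.13 + 1108.9×0.12 + 22×0.27 = 617.535 sabins.
Added absorption = 1121.5 × 0.81 = 908.415 sabins.
A_after = 617.535 + 908.415 = 1525.950 sabins.
Reduction = 10 log₁₀(A_after/A_before) = 10 log₁₀(2.4710) = 3.9 dB.

3.9 dB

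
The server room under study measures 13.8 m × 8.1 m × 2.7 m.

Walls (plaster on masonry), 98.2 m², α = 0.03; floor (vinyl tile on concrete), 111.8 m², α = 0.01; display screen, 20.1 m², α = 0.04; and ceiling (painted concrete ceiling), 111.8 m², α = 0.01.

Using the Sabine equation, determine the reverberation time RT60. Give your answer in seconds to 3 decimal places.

8.117 s

Summing Sᵢαᵢ: 2.946 + 1.118 + 0.804 + 1.118 → A = 5.986 sabins.
V = 13.8·8.1·2.7 = 301.806 m³.
T = 0.161 V/A = 0.161·301.806/5.986 = 8.117 s.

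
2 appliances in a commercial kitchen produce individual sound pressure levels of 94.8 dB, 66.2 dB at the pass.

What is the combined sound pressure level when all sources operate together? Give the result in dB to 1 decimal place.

Σ 10^(Lᵢ/10) = 3.024e+09.
Back to dB: 10·log₁₀ Σ = 94.8 dB.

94.8 dB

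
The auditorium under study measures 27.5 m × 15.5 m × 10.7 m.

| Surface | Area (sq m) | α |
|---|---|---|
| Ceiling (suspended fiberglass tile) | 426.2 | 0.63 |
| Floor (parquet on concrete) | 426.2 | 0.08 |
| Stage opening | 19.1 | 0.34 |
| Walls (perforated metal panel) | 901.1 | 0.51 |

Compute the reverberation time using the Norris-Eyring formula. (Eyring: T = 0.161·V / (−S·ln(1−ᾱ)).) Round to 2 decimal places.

S = Σ Sᵢ = 1772.6 sq m.
Σ(Sᵢαᵢ) = 426.2·0.63 + 426.2·0.08 + 19.1·0.34 + 901.1·0.51 = 768.657.
Mean coefficient ᾱ = A/S = 0.4336.
Eyring denominator: −S ln(1−ᾱ) = 1007.643.
V = 27.5 × 15.5 × 10.7 = 4560.875 m³.
RT60 = 0.161 × 4560.875 / 1007.643 = 0.73 s.

0.73 sec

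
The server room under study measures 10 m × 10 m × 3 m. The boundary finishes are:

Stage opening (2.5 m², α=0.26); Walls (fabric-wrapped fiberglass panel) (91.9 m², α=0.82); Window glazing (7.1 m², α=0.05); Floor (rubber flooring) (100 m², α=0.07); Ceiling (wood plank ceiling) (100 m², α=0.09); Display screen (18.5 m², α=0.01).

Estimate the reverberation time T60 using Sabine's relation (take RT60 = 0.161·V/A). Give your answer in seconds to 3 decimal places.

Summing Sᵢαᵢ: 0.650 + 75.358 + 0.355 + 7.000 + 9.000 + 0.185 → A = 92.548 sabins.
Volume V = 10 × 10 × 3 = 300 m³.
RT60 = 0.161 · V / A = 0.161 × 300 / 92.548 = 0.522 s.

0.522 sec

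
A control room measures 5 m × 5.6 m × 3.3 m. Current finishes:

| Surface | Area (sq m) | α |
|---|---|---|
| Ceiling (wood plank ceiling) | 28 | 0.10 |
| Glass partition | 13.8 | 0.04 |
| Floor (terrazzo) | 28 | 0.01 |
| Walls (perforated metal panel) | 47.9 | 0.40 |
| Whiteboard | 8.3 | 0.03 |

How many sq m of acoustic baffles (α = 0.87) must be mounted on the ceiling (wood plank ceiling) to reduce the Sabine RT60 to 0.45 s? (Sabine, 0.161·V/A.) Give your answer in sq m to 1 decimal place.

13.0

A₁ = Σ Sᵢαᵢ = 28×0.10 + 13.8×0.04 + 28×0.01 + 47.9×0.40 + 8.3×0.03 = 23.041 sabins.
Required A₂ = 0.161·92.4/0.45 = 33.059 sabins.
ΔA needed = 33.059 − 23.041 = 10.018 sabins.
Each sq m of panel replacing the ceiling (wood plank ceiling) adds (0.87 − 0.10) = 0.77 sabins.
Area = ΔA/Δα = 10.018/0.77 = 13.0 sq m.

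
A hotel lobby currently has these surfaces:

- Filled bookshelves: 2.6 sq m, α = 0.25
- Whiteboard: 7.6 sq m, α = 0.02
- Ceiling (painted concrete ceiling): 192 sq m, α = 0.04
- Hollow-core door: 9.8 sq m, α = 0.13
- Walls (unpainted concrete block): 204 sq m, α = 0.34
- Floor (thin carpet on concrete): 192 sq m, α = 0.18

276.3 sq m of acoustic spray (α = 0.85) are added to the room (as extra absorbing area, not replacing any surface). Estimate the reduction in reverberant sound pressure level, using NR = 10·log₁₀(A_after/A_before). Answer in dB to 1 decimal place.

A_before = Σ Sᵢαᵢ = 2.6·0.25 + 7.6·0.02 + 192·0.04 + 9.8·0.13 + 204·0.34 + 192·0.18 = 113.676 sabins.
Added absorption = 276.3 × 0.85 = 234.855 sabins.
New total A_after = 348.531 sabins.
NR = 10·log₁₀(348.531/113.676) = 4.9 dB.

4.9 dB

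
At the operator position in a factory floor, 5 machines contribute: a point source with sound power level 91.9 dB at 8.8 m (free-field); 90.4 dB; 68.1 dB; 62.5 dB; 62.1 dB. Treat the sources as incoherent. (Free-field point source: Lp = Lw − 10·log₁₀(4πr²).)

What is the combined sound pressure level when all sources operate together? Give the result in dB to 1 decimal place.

Source at 8.8 m: Lp = 91.9 − 10·log₁₀(4π·8.8²) = 91.9 − 10·log₁₀(973.140) = 62.0 dB.
Σ 10^(Lᵢ/10) = 1.108e+09.
Combined level = 10 log₁₀(1.108e+09) = 90.4 dB.

90.4 dB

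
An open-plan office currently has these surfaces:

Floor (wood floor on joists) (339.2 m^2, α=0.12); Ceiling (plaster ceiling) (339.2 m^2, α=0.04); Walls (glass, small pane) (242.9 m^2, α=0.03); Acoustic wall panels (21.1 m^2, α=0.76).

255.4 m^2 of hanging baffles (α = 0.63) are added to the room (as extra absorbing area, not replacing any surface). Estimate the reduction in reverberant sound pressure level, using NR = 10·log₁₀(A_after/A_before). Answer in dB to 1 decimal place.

4.9 dB

Total absorption A_before = 339.2·0.12 + 339.2·0.04 + 242.9·0.03 + 21.1·0.76
  = 40.704 + 13.568 + 7.287 + 16.036 = 77.595 m^2 sabins.
Treatment contributes 255.4·0.63 = 160.902 sabins.
A_after = 77.595 + 160.902 = 238.497 sabins.
NR = 10·log₁₀(238.497/77.595) = 4.9 dB.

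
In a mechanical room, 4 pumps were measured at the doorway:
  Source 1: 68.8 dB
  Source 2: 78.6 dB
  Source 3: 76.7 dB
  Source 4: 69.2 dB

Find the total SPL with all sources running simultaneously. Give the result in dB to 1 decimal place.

81.3 dB

Converting to relative power and adding: 10^(68.8/10) + 10^(78.6/10) + 10^(76.7/10) + 10^(69.2/10) = 1.351e+08.
Combined level = 10 log₁₀(1.351e+08) = 81.3 dB.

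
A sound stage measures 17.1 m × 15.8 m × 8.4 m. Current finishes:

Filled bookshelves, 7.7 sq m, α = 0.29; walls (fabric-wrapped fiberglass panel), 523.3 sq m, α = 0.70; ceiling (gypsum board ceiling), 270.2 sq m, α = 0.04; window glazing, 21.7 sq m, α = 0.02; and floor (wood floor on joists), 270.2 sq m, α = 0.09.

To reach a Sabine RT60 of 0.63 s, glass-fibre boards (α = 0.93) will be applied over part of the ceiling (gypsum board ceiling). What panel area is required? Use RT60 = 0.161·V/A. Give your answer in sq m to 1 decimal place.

197.6

Equivalent absorption area: A₁ = 7.7×0.29 + 523.3×0.70 + 270.2×0.04 + 21.7×0.02 + 270.2×0.09 = 404.103 sq m.
Required A₂ = 0.161·2269.512/0.63 = 579.986 sabins.
Absorption to add: 579.986 − 404.103 = 175.883 sabins.
Each sq m of panel replacing the ceiling (gypsum board ceiling) adds (0.93 − 0.04) = 0.89 sabins.
Panel area = 175.883 / 0.89 = 197.6 sq m.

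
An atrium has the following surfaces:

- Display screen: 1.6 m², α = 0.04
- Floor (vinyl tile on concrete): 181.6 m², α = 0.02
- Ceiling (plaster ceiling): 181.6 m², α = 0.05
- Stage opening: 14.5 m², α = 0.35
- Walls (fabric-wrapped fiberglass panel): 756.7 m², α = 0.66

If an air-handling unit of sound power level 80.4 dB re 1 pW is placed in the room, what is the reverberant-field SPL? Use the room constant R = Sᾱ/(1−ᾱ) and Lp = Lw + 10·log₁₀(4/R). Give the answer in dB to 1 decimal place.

56.6 dB

Σ(Sᵢαᵢ) = 1.6·0.04 + 181.6·0.02 + 181.6·0.05 + 14.5·0.35 + 756.7·0.66 = 517.273; total area S = 1136.0 m².
ᾱ = 0.4553, so room constant R = A/(1−ᾱ) = 949.648 m².
Lp = Lw + 10 log₁₀(4/R) = 80.4 -23.76 = 56.6 dB.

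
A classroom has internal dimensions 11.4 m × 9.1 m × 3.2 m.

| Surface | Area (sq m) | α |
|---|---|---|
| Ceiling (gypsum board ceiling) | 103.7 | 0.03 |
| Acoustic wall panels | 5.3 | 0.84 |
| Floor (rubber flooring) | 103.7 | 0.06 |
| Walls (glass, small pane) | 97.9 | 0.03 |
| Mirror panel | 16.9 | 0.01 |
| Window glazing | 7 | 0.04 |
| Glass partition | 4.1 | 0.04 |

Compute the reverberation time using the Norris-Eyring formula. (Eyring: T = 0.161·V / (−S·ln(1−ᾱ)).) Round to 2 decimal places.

S = Σ Sᵢ = 338.6 sq m.
Σ(Sᵢαᵢ) = 103.7·0.03 + 5.3·0.84 + 103.7·0.06 + 97.9·0.03 + 16.9·0.01 + 7·0.04 + 4.1·0.04 = 17.335.
ᾱ = 17.335 / 338.6 = 0.0512.
Eyring denominator: −S ln(1−ᾱ) = 17.796.
V = 11.4 × 9.1 × 3.2 = 331.968 m³.
RT60 = 0.161 × 331.968 / 17.796 = 3.00 s.

3.00 seconds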